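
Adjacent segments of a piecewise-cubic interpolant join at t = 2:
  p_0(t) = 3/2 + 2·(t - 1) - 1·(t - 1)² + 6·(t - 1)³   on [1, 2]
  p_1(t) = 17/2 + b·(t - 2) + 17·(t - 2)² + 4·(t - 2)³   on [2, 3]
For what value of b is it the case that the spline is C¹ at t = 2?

p_0'(t) = 2 - 2·(t - 1) + 18·(t - 1)², so p_0'(2) = 18. On the right, p_1'(2) = b, so b = 18.

18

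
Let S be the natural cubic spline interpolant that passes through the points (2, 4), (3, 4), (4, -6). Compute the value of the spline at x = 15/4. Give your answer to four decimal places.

Let m_i = S''(x_i). Step sizes h_i = 1, 1; slopes of the chords Δ_i = (y_(i+1) - y_i)/h_i = 0, -10.
  1·m_0 + 4·m_1 + 1·m_2 = 6(Δ_1 - Δ_0) = -60
Natural end conditions: m_0 = m_2 = 0.
Hence m_0 = 0, m_1 = -15, m_2 = 0.
On [3, 4], S(x) = 4 - 5·(x - 3) - 15/2·(x - 3)² + 5/2·(x - 3)³.
With (x - 3) = 3/4: S(15/4) = -373/128.

-2.9141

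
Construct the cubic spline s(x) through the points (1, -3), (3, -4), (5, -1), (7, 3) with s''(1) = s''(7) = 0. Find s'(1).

Write σ_i for s''(x_i). With h_i = 2, 2, 2 and divided differences Δ_i = -1/2, 3/2, 2, the continuity of s' gives the tridiagonal system
  2·σ_0 + 8·σ_1 + 2·σ_2 = 6(Δ_1 - Δ_0) = 12
  2·σ_1 + 8·σ_2 + 2·σ_3 = 6(Δ_2 - Δ_1) = 3
Natural end conditions: σ_0 = σ_3 = 0.
Solving: σ_0 = 0, σ_1 = 3/2, σ_2 = 0, σ_3 = 0.
On [1, 3], s'(x) = b_0 + 2c_0·(x - 1) + 3d_0·(x - 1)² with b_0 = Δ_0 - h_0(2σ_0 + σ_1)/6 = -1, c_0 = σ_0/2 = 0, d_0 = (σ_1 - σ_0)/(6h_0) = 1/8. So s'(1) = -1.

-1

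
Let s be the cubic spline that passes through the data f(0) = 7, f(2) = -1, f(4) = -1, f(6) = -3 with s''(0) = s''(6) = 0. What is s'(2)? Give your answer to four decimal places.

-1.7333

Put M_i = s'' at the i-th knot. Here h = (2, 2, 2) and Δ = (-4, 0, -1), so the interior equations h_(i-1)·M_(i-1) + 2(h_(i-1)+h_i)·M_i + h_i·M_(i+1) = 6(Δ_i − Δ_(i-1)) read
  2·M_0 + 8·M_1 + 2·M_2 = 6(Δ_1 - Δ_0) = 24
  2·M_1 + 8·M_2 + 2·M_3 = 6(Δ_2 - Δ_1) = -6
Natural end conditions: M_0 = M_3 = 0.
Hence M_0 = 0, M_1 = 17/5, M_2 = -8/5, M_3 = 0.
On [2, 4], s'(x) = b_1 + 2c_1·(x - 2) + 3d_1·(x - 2)² with b_1 = Δ_1 - h_1(2M_1 + M_2)/6 = -26/15, c_1 = M_1/2 = 17/10, d_1 = (M_2 - M_1)/(6h_1) = -5/12. So s'(2) = -26/15.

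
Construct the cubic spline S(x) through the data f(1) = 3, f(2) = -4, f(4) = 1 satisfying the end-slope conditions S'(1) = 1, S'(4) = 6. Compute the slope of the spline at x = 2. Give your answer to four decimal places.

-7.0833

Let M_i = S''(x_i). Step sizes h_i = 1, 2; slopes of the chords Δ_i = (y_(i+1) - y_i)/h_i = -7, 5/2.
  1·M_0 + 6·M_1 + 2·M_2 = 6(Δ_1 - Δ_0) = 57
Clamped end conditions give two more equations: 2h_0·M_0 + h_0·M_1 = 6(Δ_0 - S'(1)) = -48 and h_1·M_1 + 2h_1·M_2 = 6(S'(4) - Δ_1) = 21.
Forward elimination and back-substitution give M_0 = -191/6, M_1 = 47/3, M_2 = -31/12.
On [2, 4], S'(x) = b_1 + 2c_1·(x - 2) + 3d_1·(x - 2)² with b_1 = Δ_1 - h_1(2M_1 + M_2)/6 = -85/12, c_1 = M_1/2 = 47/6, d_1 = (M_2 - M_1)/(6h_1) = -73/48. So S'(2) = -85/12.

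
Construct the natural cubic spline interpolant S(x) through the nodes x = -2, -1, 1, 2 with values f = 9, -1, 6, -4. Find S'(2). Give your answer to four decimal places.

-13.3750

With m_i denoting the second derivative at x_i, h_i = 1, 2, 1, and Δ_i = (y_(i+1) − y_i)/h_i = -10, 7/2, -10:
  1·m_0 + 6·m_1 + 2·m_2 = 6(Δ_1 - Δ_0) = 81
  2·m_1 + 6·m_2 + 1·m_3 = 6(Δ_2 - Δ_1) = -81
Natural end conditions: m_0 = m_3 = 0.
Hence m_0 = 0, m_1 = 81/4, m_2 = -81/4, m_3 = 0.
On [1, 2], S'(x) = b_2 + 2c_2·(x - 1) + 3d_2·(x - 1)² with b_2 = Δ_2 - h_2(2m_2 + m_3)/6 = -13/4, c_2 = m_2/2 = -81/8, d_2 = (m_3 - m_2)/(6h_2) = 27/8. So S'(2) = -107/8.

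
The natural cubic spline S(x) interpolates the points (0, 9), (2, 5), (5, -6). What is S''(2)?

Let M_i = S''(x_i). Step sizes h_i = 2, 3; slopes of the chords Δ_i = (y_(i+1) - y_i)/h_i = -2, -11/3.
  2·M_0 + 10·M_1 + 3·M_2 = 6(Δ_1 - Δ_0) = -10
Natural end conditions: M_0 = M_2 = 0.
Solving: M_0 = 0, M_1 = -1, M_2 = 0.

-1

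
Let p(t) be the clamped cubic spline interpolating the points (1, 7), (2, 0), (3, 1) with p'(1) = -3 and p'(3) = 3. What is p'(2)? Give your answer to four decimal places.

Let σ_i = p''(x_i). Step sizes h_i = 1, 1; slopes of the chords Δ_i = (y_(i+1) - y_i)/h_i = -7, 1.
  1·σ_0 + 4·σ_1 + 1·σ_2 = 6(Δ_1 - Δ_0) = 48
Clamped end conditions give two more equations: 2h_0·σ_0 + h_0·σ_1 = 6(Δ_0 - p'(1)) = -24 and h_1·σ_1 + 2h_1·σ_2 = 6(p'(3) - Δ_1) = 12.
Solving the tridiagonal system: σ_0 = -21, σ_1 = 18, σ_2 = -3.
On [2, 3], p'(t) = b_1 + 2c_1·(t - 2) + 3d_1·(t - 2)² with b_1 = Δ_1 - h_1(2σ_1 + σ_2)/6 = -9/2, c_1 = σ_1/2 = 9, d_1 = (σ_2 - σ_1)/(6h_1) = -7/2. So p'(2) = -9/2.

-4.5000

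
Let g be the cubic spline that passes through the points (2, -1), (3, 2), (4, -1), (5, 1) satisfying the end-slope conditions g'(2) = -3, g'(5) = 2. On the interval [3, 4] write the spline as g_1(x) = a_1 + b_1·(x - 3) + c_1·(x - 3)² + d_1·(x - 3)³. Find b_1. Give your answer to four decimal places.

1.1333

Put σ_i = g'' at the i-th knot. Here h = (1, 1, 1) and Δ = (3, -3, 2), so the interior equations h_(i-1)·σ_(i-1) + 2(h_(i-1)+h_i)·σ_i + h_i·σ_(i+1) = 6(Δ_i − Δ_(i-1)) read
  1·σ_0 + 4·σ_1 + 1·σ_2 = 6(Δ_1 - Δ_0) = -36
  1·σ_1 + 4·σ_2 + 1·σ_3 = 6(Δ_2 - Δ_1) = 30
Clamped end conditions give two more equations: 2h_0·σ_0 + h_0·σ_1 = 6(Δ_0 - g'(2)) = 36 and h_2·σ_2 + 2h_2·σ_3 = 6(g'(5) - Δ_2) = 0.
Solving: σ_0 = 416/15, σ_1 = -292/15, σ_2 = 212/15, σ_3 = -106/15.
On [3, 4], with g_1(x) = a_1 + b_1·(x - 3) + c_1·(x - 3)² + d_1·(x - 3)³: c_1 = σ_1/2 = -146/15, d_1 = (σ_2 - σ_1)/(6h_1) = 28/5, b_1 = Δ_1 - h_1(2σ_1 + σ_2)/6 = 17/15.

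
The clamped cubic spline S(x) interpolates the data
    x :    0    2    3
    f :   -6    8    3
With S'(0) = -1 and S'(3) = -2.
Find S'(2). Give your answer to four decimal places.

-0.6667

With M_i denoting the second derivative at x_i, h_i = 2, 1, and Δ_i = (y_(i+1) − y_i)/h_i = 7, -5:
  2·M_0 + 6·M_1 + 1·M_2 = 6(Δ_1 - Δ_0) = -72
Clamped end conditions give two more equations: 2h_0·M_0 + h_0·M_1 = 6(Δ_0 - S'(0)) = 48 and h_1·M_1 + 2h_1·M_2 = 6(S'(3) - Δ_1) = 18.
Solving: M_0 = 71/3, M_1 = -70/3, M_2 = 62/3.
On [2, 3], S'(x) = b_1 + 2c_1·(x - 2) + 3d_1·(x - 2)² with b_1 = Δ_1 - h_1(2M_1 + M_2)/6 = -2/3, c_1 = M_1/2 = -35/3, d_1 = (M_2 - M_1)/(6h_1) = 22/3. So S'(2) = -2/3.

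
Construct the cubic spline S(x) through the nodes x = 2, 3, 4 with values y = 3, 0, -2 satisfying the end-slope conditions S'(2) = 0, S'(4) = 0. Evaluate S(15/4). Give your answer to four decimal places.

-1.8633

Put σ_i = S'' at the i-th knot. Here h = (1, 1) and Δ = (-3, -2), so the interior equations h_(i-1)·σ_(i-1) + 2(h_(i-1)+h_i)·σ_i + h_i·σ_(i+1) = 6(Δ_i − Δ_(i-1)) read
  1·σ_0 + 4·σ_1 + 1·σ_2 = 6(Δ_1 - Δ_0) = 6
Clamped end conditions give two more equations: 2h_0·σ_0 + h_0·σ_1 = 6(Δ_0 - S'(2)) = -18 and h_1·σ_1 + 2h_1·σ_2 = 6(S'(4) - Δ_1) = 12.
Hence σ_0 = -21/2, σ_1 = 3, σ_2 = 9/2.
On [3, 4], S(x) = 0 - 15/4·(x - 3) + 3/2·(x - 3)² + 1/4·(x - 3)³.
With (x - 3) = 3/4: S(15/4) = -477/256.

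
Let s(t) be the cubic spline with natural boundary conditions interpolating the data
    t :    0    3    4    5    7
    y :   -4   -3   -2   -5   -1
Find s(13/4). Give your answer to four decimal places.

-2.5210

Put σ_i = s'' at the i-th knot. Here h = (3, 1, 1, 2) and Δ = (1/3, 1, -3, 2), so the interior equations h_(i-1)·σ_(i-1) + 2(h_(i-1)+h_i)·σ_i + h_i·σ_(i+1) = 6(Δ_i − Δ_(i-1)) read
  3·σ_0 + 8·σ_1 + 1·σ_2 = 6(Δ_1 - Δ_0) = 4
  1·σ_1 + 4·σ_2 + 1·σ_3 = 6(Δ_2 - Δ_1) = -24
  1·σ_2 + 6·σ_3 + 2·σ_4 = 6(Δ_3 - Δ_2) = 30
Natural end conditions: σ_0 = σ_4 = 0.
Hence σ_0 = 0, σ_1 = 133/89, σ_2 = -708/89, σ_3 = 563/89, σ_4 = 0.
On [3, 4], s(t) = -3 + 488/267·(t - 3) + 133/178·(t - 3)² - 841/534·(t - 3)³.
With (t - 3) = 1/4: s(13/4) = -28719/11392.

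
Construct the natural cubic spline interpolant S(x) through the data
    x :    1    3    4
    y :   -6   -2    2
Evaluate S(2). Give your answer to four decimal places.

-4.5000

Put M_i = S'' at the i-th knot. Here h = (2, 1) and Δ = (2, 4), so the interior equations h_(i-1)·M_(i-1) + 2(h_(i-1)+h_i)·M_i + h_i·M_(i+1) = 6(Δ_i − Δ_(i-1)) read
  2·M_0 + 6·M_1 + 1·M_2 = 6(Δ_1 - Δ_0) = 12
Natural end conditions: M_0 = M_2 = 0.
Forward elimination and back-substitution give M_0 = 0, M_1 = 2, M_2 = 0.
On [1, 3], S(x) = -6 + 4/3·(x - 1) + 0·(x - 1)² + 1/6·(x - 1)³.
With (x - 1) = 1: S(2) = -9/2.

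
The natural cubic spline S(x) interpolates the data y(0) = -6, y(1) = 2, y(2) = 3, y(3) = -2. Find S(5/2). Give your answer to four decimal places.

With σ_i denoting the second derivative at x_i, h_i = 1, 1, 1, and Δ_i = (y_(i+1) − y_i)/h_i = 8, 1, -5:
  1·σ_0 + 4·σ_1 + 1·σ_2 = 6(Δ_1 - Δ_0) = -42
  1·σ_1 + 4·σ_2 + 1·σ_3 = 6(Δ_2 - Δ_1) = -36
Natural end conditions: σ_0 = σ_3 = 0.
Forward elimination and back-substitution give σ_0 = 0, σ_1 = -44/5, σ_2 = -34/5, σ_3 = 0.
On [2, 3], S(x) = 3 - 41/15·(x - 2) - 17/5·(x - 2)² + 17/15·(x - 2)³.
With (x - 2) = 1/2: S(5/2) = 37/40.

0.9250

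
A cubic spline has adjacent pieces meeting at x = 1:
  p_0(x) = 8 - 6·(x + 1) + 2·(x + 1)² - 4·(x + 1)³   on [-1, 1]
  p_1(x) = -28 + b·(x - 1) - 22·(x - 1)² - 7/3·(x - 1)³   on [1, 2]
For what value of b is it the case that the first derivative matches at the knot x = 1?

-46

p_0'(x) = -6 + 4·(x + 1) - 12·(x + 1)², so p_0'(1) = -46. On the right, p_1'(1) = b, so b = -46.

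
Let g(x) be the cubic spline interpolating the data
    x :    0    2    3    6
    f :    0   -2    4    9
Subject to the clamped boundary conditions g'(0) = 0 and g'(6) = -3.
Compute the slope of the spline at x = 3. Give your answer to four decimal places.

6.5000

Let M_i = g''(x_i). Step sizes h_i = 2, 1, 3; slopes of the chords Δ_i = (y_(i+1) - y_i)/h_i = -1, 6, 5/3.
  2·M_0 + 6·M_1 + 1·M_2 = 6(Δ_1 - Δ_0) = 42
  1·M_1 + 8·M_2 + 3·M_3 = 6(Δ_2 - Δ_1) = -26
Clamped end conditions give two more equations: 2h_0·M_0 + h_0·M_1 = 6(Δ_0 - g'(0)) = -6 and h_2·M_2 + 2h_2·M_3 = 6(g'(6) - Δ_2) = -28.
Solving the tridiagonal system: M_0 = -19/3, M_1 = 29/3, M_2 = -10/3, M_3 = -3.
On [3, 6], g'(x) = b_2 + 2c_2·(x - 3) + 3d_2·(x - 3)² with b_2 = Δ_2 - h_2(2M_2 + M_3)/6 = 13/2, c_2 = M_2/2 = -5/3, d_2 = (M_3 - M_2)/(6h_2) = 1/54. So g'(3) = 13/2.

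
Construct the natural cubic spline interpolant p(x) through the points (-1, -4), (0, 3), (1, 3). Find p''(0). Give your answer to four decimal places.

Write M_i for p''(x_i). With h_i = 1, 1 and divided differences Δ_i = 7, 0, the continuity of p' gives the tridiagonal system
  1·M_0 + 4·M_1 + 1·M_2 = 6(Δ_1 - Δ_0) = -42
Natural end conditions: M_0 = M_2 = 0.
Hence M_0 = 0, M_1 = -21/2, M_2 = 0.

-10.5000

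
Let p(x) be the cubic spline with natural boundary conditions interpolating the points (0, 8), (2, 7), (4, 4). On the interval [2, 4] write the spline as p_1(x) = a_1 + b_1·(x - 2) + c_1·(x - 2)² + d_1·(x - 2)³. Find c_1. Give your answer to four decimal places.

Write m_i for p''(x_i). With h_i = 2, 2 and divided differences Δ_i = -1/2, -3/2, the continuity of p' gives the tridiagonal system
  2·m_0 + 8·m_1 + 2·m_2 = 6(Δ_1 - Δ_0) = -6
Natural end conditions: m_0 = m_2 = 0.
Solving: m_0 = 0, m_1 = -3/4, m_2 = 0.
On [2, 4], with p_1(x) = a_1 + b_1·(x - 2) + c_1·(x - 2)² + d_1·(x - 2)³: c_1 = m_1/2 = -3/8, d_1 = (m_2 - m_1)/(6h_1) = 1/16, b_1 = Δ_1 - h_1(2m_1 + m_2)/6 = -1.

-0.3750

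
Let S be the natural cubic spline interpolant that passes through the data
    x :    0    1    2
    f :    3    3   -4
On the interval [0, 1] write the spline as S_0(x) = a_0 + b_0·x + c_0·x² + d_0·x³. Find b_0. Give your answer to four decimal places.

1.7500

With M_i denoting the second derivative at x_i, h_i = 1, 1, and Δ_i = (y_(i+1) − y_i)/h_i = 0, -7:
  1·M_0 + 4·M_1 + 1·M_2 = 6(Δ_1 - Δ_0) = -42
Natural end conditions: M_0 = M_2 = 0.
Hence M_0 = 0, M_1 = -21/2, M_2 = 0.
On [0, 1], with S_0(x) = a_0 + b_0·x + c_0·x² + d_0·x³: c_0 = M_0/2 = 0, d_0 = (M_1 - M_0)/(6h_0) = -7/4, b_0 = Δ_0 - h_0(2M_0 + M_1)/6 = 7/4.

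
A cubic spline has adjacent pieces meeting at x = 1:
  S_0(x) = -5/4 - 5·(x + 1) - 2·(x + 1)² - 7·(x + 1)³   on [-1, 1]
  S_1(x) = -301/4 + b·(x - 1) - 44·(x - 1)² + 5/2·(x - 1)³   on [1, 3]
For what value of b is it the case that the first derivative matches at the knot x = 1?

S_0'(x) = -5 - 4·(x + 1) - 21·(x + 1)², so S_0'(1) = -97. On the right, S_1'(1) = b, so b = -97.

-97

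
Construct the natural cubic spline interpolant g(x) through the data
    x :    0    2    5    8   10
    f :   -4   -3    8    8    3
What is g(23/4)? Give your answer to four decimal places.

9.4069

Write M_i for g''(x_i). With h_i = 2, 3, 3, 2 and divided differences Δ_i = 1/2, 11/3, 0, -5/2, the continuity of g' gives the tridiagonal system
  2·M_0 + 10·M_1 + 3·M_2 = 6(Δ_1 - Δ_0) = 19
  3·M_1 + 12·M_2 + 3·M_3 = 6(Δ_2 - Δ_1) = -22
  3·M_2 + 10·M_3 + 2·M_4 = 6(Δ_3 - Δ_2) = -15
Natural end conditions: M_0 = M_4 = 0.
Hence M_0 = 0, M_1 = 439/170, M_2 = -116/51, M_3 = -139/170, M_4 = 0.
On [5, 8], g(x) = 8 + 161/60·(x - 5) - 58/51·(x - 5)² + 743/9180·(x - 5)³.
With (x - 5) = 3/4: g(23/4) = 40939/4352.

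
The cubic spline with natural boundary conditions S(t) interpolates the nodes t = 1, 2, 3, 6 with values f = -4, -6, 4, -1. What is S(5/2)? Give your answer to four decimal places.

-1.5927

Put M_i = S'' at the i-th knot. Here h = (1, 1, 3) and Δ = (-2, 10, -5/3), so the interior equations h_(i-1)·M_(i-1) + 2(h_(i-1)+h_i)·M_i + h_i·M_(i+1) = 6(Δ_i − Δ_(i-1)) read
  1·M_0 + 4·M_1 + 1·M_2 = 6(Δ_1 - Δ_0) = 72
  1·M_1 + 8·M_2 + 3·M_3 = 6(Δ_2 - Δ_1) = -70
Natural end conditions: M_0 = M_3 = 0.
Forward elimination and back-substitution give M_0 = 0, M_1 = 646/31, M_2 = -352/31, M_3 = 0.
On [2, 3], S(t) = -6 + 460/93·(t - 2) + 323/31·(t - 2)² - 499/93·(t - 2)³.
With (t - 2) = 1/2: S(5/2) = -395/248.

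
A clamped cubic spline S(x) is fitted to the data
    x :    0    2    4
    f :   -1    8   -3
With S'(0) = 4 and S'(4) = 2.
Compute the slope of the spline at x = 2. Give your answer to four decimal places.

-2.2500

Put m_i = S'' at the i-th knot. Here h = (2, 2) and Δ = (9/2, -11/2), so the interior equations h_(i-1)·m_(i-1) + 2(h_(i-1)+h_i)·m_i + h_i·m_(i+1) = 6(Δ_i − Δ_(i-1)) read
  2·m_0 + 8·m_1 + 2·m_2 = 6(Δ_1 - Δ_0) = -60
Clamped end conditions give two more equations: 2h_0·m_0 + h_0·m_1 = 6(Δ_0 - S'(0)) = 3 and h_1·m_1 + 2h_1·m_2 = 6(S'(4) - Δ_1) = 45.
Forward elimination and back-substitution give m_0 = 31/4, m_1 = -14, m_2 = 73/4.
On [2, 4], S'(x) = b_1 + 2c_1·(x - 2) + 3d_1·(x - 2)² with b_1 = Δ_1 - h_1(2m_1 + m_2)/6 = -9/4, c_1 = m_1/2 = -7, d_1 = (m_2 - m_1)/(6h_1) = 43/16. So S'(2) = -9/4.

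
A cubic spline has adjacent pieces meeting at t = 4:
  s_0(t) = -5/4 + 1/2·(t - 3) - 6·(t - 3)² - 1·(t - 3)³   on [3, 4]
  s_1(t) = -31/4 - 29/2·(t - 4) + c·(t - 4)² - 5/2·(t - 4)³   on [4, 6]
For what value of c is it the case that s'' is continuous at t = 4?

-9

s_0''(t) = -12 - 6·(t - 3), so s_0''(4) = -18. On the right, s_1''(4) = 2c, so c = -9.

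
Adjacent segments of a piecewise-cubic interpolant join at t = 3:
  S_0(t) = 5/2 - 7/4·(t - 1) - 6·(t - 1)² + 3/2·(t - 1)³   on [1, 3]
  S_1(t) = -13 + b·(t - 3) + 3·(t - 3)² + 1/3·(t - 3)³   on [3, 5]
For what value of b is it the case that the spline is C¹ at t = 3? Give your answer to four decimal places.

-7.7500

S_0'(t) = -7/4 - 12·(t - 1) + 9/2·(t - 1)², so S_0'(3) = -31/4. On the right, S_1'(3) = b, so b = -31/4.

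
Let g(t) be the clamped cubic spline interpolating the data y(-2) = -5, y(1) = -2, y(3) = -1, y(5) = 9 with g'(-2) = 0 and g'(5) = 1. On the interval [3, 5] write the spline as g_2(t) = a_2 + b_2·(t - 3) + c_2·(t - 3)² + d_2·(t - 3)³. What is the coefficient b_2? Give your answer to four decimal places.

With M_i denoting the second derivative at x_i, h_i = 3, 2, 2, and Δ_i = (y_(i+1) − y_i)/h_i = 1, 1/2, 5:
  3·M_0 + 10·M_1 + 2·M_2 = 6(Δ_1 - Δ_0) = -3
  2·M_1 + 8·M_2 + 2·M_3 = 6(Δ_2 - Δ_1) = 27
Clamped end conditions give two more equations: 2h_0·M_0 + h_0·M_1 = 6(Δ_0 - g'(-2)) = 6 and h_2·M_2 + 2h_2·M_3 = 6(g'(5) - Δ_2) = -24.
Hence M_0 = 77/37, M_1 = -80/37, M_2 = 229/37, M_3 = -673/74.
On [3, 5], with g_2(t) = a_2 + b_2·(t - 3) + c_2·(t - 3)² + d_2·(t - 3)³: c_2 = M_2/2 = 229/74, d_2 = (M_3 - M_2)/(6h_2) = -377/296, b_2 = Δ_2 - h_2(2M_2 + M_3)/6 = 289/74.

3.9054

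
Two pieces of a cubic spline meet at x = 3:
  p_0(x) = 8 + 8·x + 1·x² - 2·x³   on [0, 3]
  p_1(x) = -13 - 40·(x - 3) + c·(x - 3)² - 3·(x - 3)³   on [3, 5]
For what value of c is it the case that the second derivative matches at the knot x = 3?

-17

p_0''(x) = 2 - 12·x, so p_0''(3) = -34. On the right, p_1''(3) = 2c, so c = -17.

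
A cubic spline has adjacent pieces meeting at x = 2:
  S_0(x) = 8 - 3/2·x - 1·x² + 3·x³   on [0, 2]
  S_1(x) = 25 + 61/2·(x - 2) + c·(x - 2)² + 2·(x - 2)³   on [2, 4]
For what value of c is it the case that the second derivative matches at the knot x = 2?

S_0''(x) = -2 + 18·x, so S_0''(2) = 34. On the right, S_1''(2) = 2c, so c = 17.

17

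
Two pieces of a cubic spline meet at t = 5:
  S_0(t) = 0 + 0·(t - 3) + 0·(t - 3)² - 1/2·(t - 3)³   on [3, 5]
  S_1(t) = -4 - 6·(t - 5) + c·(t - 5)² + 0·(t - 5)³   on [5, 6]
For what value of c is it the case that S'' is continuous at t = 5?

S_0''(t) = 0 - 3·(t - 3), so S_0''(5) = -6. On the right, S_1''(5) = 2c, so c = -3.

-3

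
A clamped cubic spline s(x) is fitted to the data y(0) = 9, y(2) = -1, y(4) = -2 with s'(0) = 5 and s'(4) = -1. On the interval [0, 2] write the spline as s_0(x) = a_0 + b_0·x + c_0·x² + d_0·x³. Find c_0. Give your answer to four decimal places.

-9.9375

Let M_i = s''(x_i). Step sizes h_i = 2, 2; slopes of the chords Δ_i = (y_(i+1) - y_i)/h_i = -5, -1/2.
  2·M_0 + 8·M_1 + 2·M_2 = 6(Δ_1 - Δ_0) = 27
Clamped end conditions give two more equations: 2h_0·M_0 + h_0·M_1 = 6(Δ_0 - s'(0)) = -60 and h_1·M_1 + 2h_1·M_2 = 6(s'(4) - Δ_1) = -3.
Forward elimination and back-substitution give M_0 = -159/8, M_1 = 39/4, M_2 = -45/8.
On [0, 2], with s_0(x) = a_0 + b_0·x + c_0·x² + d_0·x³: c_0 = M_0/2 = -159/16, d_0 = (M_1 - M_0)/(6h_0) = 79/32, b_0 = Δ_0 - h_0(2M_0 + M_1)/6 = 5.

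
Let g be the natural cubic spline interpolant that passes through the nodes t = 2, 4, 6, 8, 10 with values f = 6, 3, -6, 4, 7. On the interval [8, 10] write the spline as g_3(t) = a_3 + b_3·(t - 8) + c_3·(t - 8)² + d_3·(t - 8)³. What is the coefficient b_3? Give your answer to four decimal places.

Put M_i = g'' at the i-th knot. Here h = (2, 2, 2, 2) and Δ = (-3/2, -9/2, 5, 3/2), so the interior equations h_(i-1)·M_(i-1) + 2(h_(i-1)+h_i)·M_i + h_i·M_(i+1) = 6(Δ_i − Δ_(i-1)) read
  2·M_0 + 8·M_1 + 2·M_2 = 6(Δ_1 - Δ_0) = -18
  2·M_1 + 8·M_2 + 2·M_3 = 6(Δ_2 - Δ_1) = 57
  2·M_2 + 8·M_3 + 2·M_4 = 6(Δ_3 - Δ_2) = -21
Natural end conditions: M_0 = M_4 = 0.
Forward elimination and back-substitution give M_0 = 0, M_1 = -519/112, M_2 = 267/28, M_3 = -561/112, M_4 = 0.
On [8, 10], with g_3(t) = a_3 + b_3·(t - 8) + c_3·(t - 8)² + d_3·(t - 8)³: c_3 = M_3/2 = -561/224, d_3 = (M_4 - M_3)/(6h_3) = 187/448, b_3 = Δ_3 - h_3(2M_3 + M_4)/6 = 271/56.

4.8393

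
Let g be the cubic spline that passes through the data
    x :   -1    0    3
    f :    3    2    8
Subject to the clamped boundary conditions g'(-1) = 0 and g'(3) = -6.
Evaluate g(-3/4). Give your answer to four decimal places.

With M_i denoting the second derivative at x_i, h_i = 1, 3, and Δ_i = (y_(i+1) − y_i)/h_i = -1, 2:
  1·M_0 + 8·M_1 + 3·M_2 = 6(Δ_1 - Δ_0) = 18
Clamped end conditions give two more equations: 2h_0·M_0 + h_0·M_1 = 6(Δ_0 - g'(-1)) = -6 and h_1·M_1 + 2h_1·M_2 = 6(g'(3) - Δ_1) = -48.
Hence M_0 = -27/4, M_1 = 15/2, M_2 = -47/4.
On [-1, 0], g(x) = 3 + 0·(x + 1) - 27/8·(x + 1)² + 19/8·(x + 1)³.
With (x + 1) = 1/4: g(-3/4) = 1447/512.

2.8262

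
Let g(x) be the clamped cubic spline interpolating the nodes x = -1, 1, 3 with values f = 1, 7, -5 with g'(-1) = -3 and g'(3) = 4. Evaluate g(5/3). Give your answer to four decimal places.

Put M_i = g'' at the i-th knot. Here h = (2, 2) and Δ = (3, -6), so the interior equations h_(i-1)·M_(i-1) + 2(h_(i-1)+h_i)·M_i + h_i·M_(i+1) = 6(Δ_i − Δ_(i-1)) read
  2·M_0 + 8·M_1 + 2·M_2 = 6(Δ_1 - Δ_0) = -54
Clamped end conditions give two more equations: 2h_0·M_0 + h_0·M_1 = 6(Δ_0 - g'(-1)) = 36 and h_1·M_1 + 2h_1·M_2 = 6(g'(3) - Δ_1) = 60.
Solving: M_0 = 35/2, M_1 = -17, M_2 = 47/2.
On [1, 3], g(x) = 7 - 5/2·(x - 1) - 17/2·(x - 1)² + 27/8·(x - 1)³.
With (x - 1) = 2/3: g(5/3) = 23/9.

2.5556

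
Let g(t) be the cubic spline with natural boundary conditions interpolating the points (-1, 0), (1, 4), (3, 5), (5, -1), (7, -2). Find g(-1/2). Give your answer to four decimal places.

1.0502

With M_i denoting the second derivative at x_i, h_i = 2, 2, 2, 2, and Δ_i = (y_(i+1) − y_i)/h_i = 2, 1/2, -3, -1/2:
  2·M_0 + 8·M_1 + 2·M_2 = 6(Δ_1 - Δ_0) = -9
  2·M_1 + 8·M_2 + 2·M_3 = 6(Δ_2 - Δ_1) = -21
  2·M_2 + 8·M_3 + 2·M_4 = 6(Δ_3 - Δ_2) = 15
Natural end conditions: M_0 = M_4 = 0.
Forward elimination and back-substitution give M_0 = 0, M_1 = -9/28, M_2 = -45/14, M_3 = 75/28, M_4 = 0.
On [-1, 1], g(t) = 0 + 59/28·(t + 1) + 0·(t + 1)² - 3/112·(t + 1)³.
With (t + 1) = 1/2: g(-1/2) = 941/896.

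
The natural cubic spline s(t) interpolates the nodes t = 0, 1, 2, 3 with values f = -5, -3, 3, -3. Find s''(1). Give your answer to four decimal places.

With m_i denoting the second derivative at x_i, h_i = 1, 1, 1, and Δ_i = (y_(i+1) − y_i)/h_i = 2, 6, -6:
  1·m_0 + 4·m_1 + 1·m_2 = 6(Δ_1 - Δ_0) = 24
  1·m_1 + 4·m_2 + 1·m_3 = 6(Δ_2 - Δ_1) = -72
Natural end conditions: m_0 = m_3 = 0.
Solving: m_0 = 0, m_1 = 56/5, m_2 = -104/5, m_3 = 0.

11.2000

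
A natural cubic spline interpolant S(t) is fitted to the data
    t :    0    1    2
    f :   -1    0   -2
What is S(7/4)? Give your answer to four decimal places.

Write M_i for S''(x_i). With h_i = 1, 1 and divided differences Δ_i = 1, -2, the continuity of S' gives the tridiagonal system
  1·M_0 + 4·M_1 + 1·M_2 = 6(Δ_1 - Δ_0) = -18
Natural end conditions: M_0 = M_2 = 0.
Hence M_0 = 0, M_1 = -9/2, M_2 = 0.
On [1, 2], S(t) = 0 - 1/2·(t - 1) - 9/4·(t - 1)² + 3/4·(t - 1)³.
With (t - 1) = 3/4: S(7/4) = -339/256.

-1.3242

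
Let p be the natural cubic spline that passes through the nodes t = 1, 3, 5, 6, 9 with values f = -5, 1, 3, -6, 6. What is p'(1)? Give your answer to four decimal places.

With σ_i denoting the second derivative at x_i, h_i = 2, 2, 1, 3, and Δ_i = (y_(i+1) − y_i)/h_i = 3, 1, -9, 4:
  2·σ_0 + 8·σ_1 + 2·σ_2 = 6(Δ_1 - Δ_0) = -12
  2·σ_1 + 6·σ_2 + 1·σ_3 = 6(Δ_2 - Δ_1) = -60
  1·σ_2 + 8·σ_3 + 3·σ_4 = 6(Δ_3 - Δ_2) = 78
Natural end conditions: σ_0 = σ_4 = 0.
Hence σ_0 = 0, σ_1 = 69/43, σ_2 = -534/43, σ_3 = 486/43, σ_4 = 0.
On [1, 3], p'(t) = b_0 + 2c_0·(t - 1) + 3d_0·(t - 1)² with b_0 = Δ_0 - h_0(2σ_0 + σ_1)/6 = 106/43, c_0 = σ_0/2 = 0, d_0 = (σ_1 - σ_0)/(6h_0) = 23/172. So p'(1) = 106/43.

2.4651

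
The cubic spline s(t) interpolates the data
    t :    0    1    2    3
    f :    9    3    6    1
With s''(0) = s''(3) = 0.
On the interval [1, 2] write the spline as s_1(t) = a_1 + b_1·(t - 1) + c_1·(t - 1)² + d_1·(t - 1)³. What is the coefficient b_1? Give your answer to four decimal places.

Write σ_i for s''(x_i). With h_i = 1, 1, 1 and divided differences Δ_i = -6, 3, -5, the continuity of s' gives the tridiagonal system
  1·σ_0 + 4·σ_1 + 1·σ_2 = 6(Δ_1 - Δ_0) = 54
  1·σ_1 + 4·σ_2 + 1·σ_3 = 6(Δ_2 - Δ_1) = -48
Natural end conditions: σ_0 = σ_3 = 0.
Solving: σ_0 = 0, σ_1 = 88/5, σ_2 = -82/5, σ_3 = 0.
On [1, 2], with s_1(t) = a_1 + b_1·(t - 1) + c_1·(t - 1)² + d_1·(t - 1)³: c_1 = σ_1/2 = 44/5, d_1 = (σ_2 - σ_1)/(6h_1) = -17/3, b_1 = Δ_1 - h_1(2σ_1 + σ_2)/6 = -2/15.

-0.1333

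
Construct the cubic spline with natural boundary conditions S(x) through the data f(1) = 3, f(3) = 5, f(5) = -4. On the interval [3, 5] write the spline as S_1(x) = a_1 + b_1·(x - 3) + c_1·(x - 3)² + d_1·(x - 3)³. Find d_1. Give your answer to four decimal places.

0.3438

Put σ_i = S'' at the i-th knot. Here h = (2, 2) and Δ = (1, -9/2), so the interior equations h_(i-1)·σ_(i-1) + 2(h_(i-1)+h_i)·σ_i + h_i·σ_(i+1) = 6(Δ_i − Δ_(i-1)) read
  2·σ_0 + 8·σ_1 + 2·σ_2 = 6(Δ_1 - Δ_0) = -33
Natural end conditions: σ_0 = σ_2 = 0.
Solving the tridiagonal system: σ_0 = 0, σ_1 = -33/8, σ_2 = 0.
On [3, 5], with S_1(x) = a_1 + b_1·(x - 3) + c_1·(x - 3)² + d_1·(x - 3)³: c_1 = σ_1/2 = -33/16, d_1 = (σ_2 - σ_1)/(6h_1) = 11/32, b_1 = Δ_1 - h_1(2σ_1 + σ_2)/6 = -7/4.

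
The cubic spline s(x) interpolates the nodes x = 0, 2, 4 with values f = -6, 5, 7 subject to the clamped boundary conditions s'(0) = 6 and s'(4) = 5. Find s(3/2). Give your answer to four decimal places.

Let M_i = s''(x_i). Step sizes h_i = 2, 2; slopes of the chords Δ_i = (y_(i+1) - y_i)/h_i = 11/2, 1.
  2·M_0 + 8·M_1 + 2·M_2 = 6(Δ_1 - Δ_0) = -27
Clamped end conditions give two more equations: 2h_0·M_0 + h_0·M_1 = 6(Δ_0 - s'(0)) = -3 and h_1·M_1 + 2h_1·M_2 = 6(s'(4) - Δ_1) = 24.
Hence M_0 = 19/8, M_1 = -25/4, M_2 = 73/8.
On [0, 2], s(x) = -6 + 6·x + 19/16·x² - 23/32·x³.
With x = 3/2: s(3/2) = 831/256.

3.2461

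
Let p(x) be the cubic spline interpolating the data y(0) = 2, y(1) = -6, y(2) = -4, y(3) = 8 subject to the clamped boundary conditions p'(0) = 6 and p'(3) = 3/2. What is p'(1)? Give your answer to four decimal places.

-9.1000

Write M_i for p''(x_i). With h_i = 1, 1, 1 and divided differences Δ_i = -8, 2, 12, the continuity of p' gives the tridiagonal system
  1·M_0 + 4·M_1 + 1·M_2 = 6(Δ_1 - Δ_0) = 60
  1·M_1 + 4·M_2 + 1·M_3 = 6(Δ_2 - Δ_1) = 60
Clamped end conditions give two more equations: 2h_0·M_0 + h_0·M_1 = 6(Δ_0 - p'(0)) = -84 and h_2·M_2 + 2h_2·M_3 = 6(p'(3) - Δ_2) = -63.
Forward elimination and back-substitution give M_0 = -269/5, M_1 = 118/5, M_2 = 97/5, M_3 = -206/5.
On [1, 2], p'(x) = b_1 + 2c_1·(x - 1) + 3d_1·(x - 1)² with b_1 = Δ_1 - h_1(2M_1 + M_2)/6 = -91/10, c_1 = M_1/2 = 59/5, d_1 = (M_2 - M_1)/(6h_1) = -7/10. So p'(1) = -91/10.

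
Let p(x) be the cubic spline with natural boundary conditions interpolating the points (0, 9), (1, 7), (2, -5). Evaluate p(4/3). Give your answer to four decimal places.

Write σ_i for p''(x_i). With h_i = 1, 1 and divided differences Δ_i = -2, -12, the continuity of p' gives the tridiagonal system
  1·σ_0 + 4·σ_1 + 1·σ_2 = 6(Δ_1 - Δ_0) = -60
Natural end conditions: σ_0 = σ_2 = 0.
Forward elimination and back-substitution give σ_0 = 0, σ_1 = -15, σ_2 = 0.
On [1, 2], p(x) = 7 - 7·(x - 1) - 15/2·(x - 1)² + 5/2·(x - 1)³.
With (x - 1) = 1/3: p(4/3) = 106/27.

3.9259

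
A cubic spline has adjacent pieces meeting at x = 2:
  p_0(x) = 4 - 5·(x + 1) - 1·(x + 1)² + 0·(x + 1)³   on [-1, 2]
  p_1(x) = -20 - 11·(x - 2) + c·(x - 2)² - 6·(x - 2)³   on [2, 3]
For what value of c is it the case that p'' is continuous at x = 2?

-1

p_0''(x) = -2 + 0·(x + 1), so p_0''(2) = -2. On the right, p_1''(2) = 2c, so c = -1.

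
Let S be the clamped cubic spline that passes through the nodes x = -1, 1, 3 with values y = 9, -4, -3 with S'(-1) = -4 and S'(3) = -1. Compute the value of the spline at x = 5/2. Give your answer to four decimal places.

Let M_i = S''(x_i). Step sizes h_i = 2, 2; slopes of the chords Δ_i = (y_(i+1) - y_i)/h_i = -13/2, 1/2.
  2·M_0 + 8·M_1 + 2·M_2 = 6(Δ_1 - Δ_0) = 42
Clamped end conditions give two more equations: 2h_0·M_0 + h_0·M_1 = 6(Δ_0 - S'(-1)) = -15 and h_1·M_1 + 2h_1·M_2 = 6(S'(3) - Δ_1) = -9.
Hence M_0 = -33/4, M_1 = 9, M_2 = -27/4.
On [1, 3], S(x) = -4 - 13/4·(x - 1) + 9/2·(x - 1)² - 21/16·(x - 1)³.
With (x - 1) = 3/2: S(5/2) = -407/128.

-3.1797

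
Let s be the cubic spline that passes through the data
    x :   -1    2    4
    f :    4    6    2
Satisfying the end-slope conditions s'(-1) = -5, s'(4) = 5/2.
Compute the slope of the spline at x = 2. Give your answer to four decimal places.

Write M_i for s''(x_i). With h_i = 3, 2 and divided differences Δ_i = 2/3, -2, the continuity of s' gives the tridiagonal system
  3·M_0 + 10·M_1 + 2·M_2 = 6(Δ_1 - Δ_0) = -16
Clamped end conditions give two more equations: 2h_0·M_0 + h_0·M_1 = 6(Δ_0 - s'(-1)) = 34 and h_1·M_1 + 2h_1·M_2 = 6(s'(4) - Δ_1) = 27.
Solving: M_0 = 263/30, M_1 = -31/5, M_2 = 197/20.
On [2, 4], s'(x) = b_1 + 2c_1·(x - 2) + 3d_1·(x - 2)² with b_1 = Δ_1 - h_1(2M_1 + M_2)/6 = -23/20, c_1 = M_1/2 = -31/10, d_1 = (M_2 - M_1)/(6h_1) = 107/80. So s'(2) = -23/20.

-1.1500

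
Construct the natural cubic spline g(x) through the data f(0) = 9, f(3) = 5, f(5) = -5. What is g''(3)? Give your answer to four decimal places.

Let σ_i = g''(x_i). Step sizes h_i = 3, 2; slopes of the chords Δ_i = (y_(i+1) - y_i)/h_i = -4/3, -5.
  3·σ_0 + 10·σ_1 + 2·σ_2 = 6(Δ_1 - Δ_0) = -22
Natural end conditions: σ_0 = σ_2 = 0.
Solving: σ_0 = 0, σ_1 = -11/5, σ_2 = 0.

-2.2000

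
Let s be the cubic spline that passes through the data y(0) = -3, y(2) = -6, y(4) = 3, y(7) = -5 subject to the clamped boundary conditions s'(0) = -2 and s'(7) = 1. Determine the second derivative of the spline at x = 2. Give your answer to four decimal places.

7.2297

Let M_i = s''(x_i). Step sizes h_i = 2, 2, 3; slopes of the chords Δ_i = (y_(i+1) - y_i)/h_i = -3/2, 9/2, -8/3.
  2·M_0 + 8·M_1 + 2·M_2 = 6(Δ_1 - Δ_0) = 36
  2·M_1 + 10·M_2 + 3·M_3 = 6(Δ_2 - Δ_1) = -43
Clamped end conditions give two more equations: 2h_0·M_0 + h_0·M_1 = 6(Δ_0 - s'(0)) = 3 and h_2·M_2 + 2h_2·M_3 = 6(s'(7) - Δ_2) = 22.
Solving: M_0 = -106/37, M_1 = 535/74, M_2 = -298/37, M_3 = 854/111.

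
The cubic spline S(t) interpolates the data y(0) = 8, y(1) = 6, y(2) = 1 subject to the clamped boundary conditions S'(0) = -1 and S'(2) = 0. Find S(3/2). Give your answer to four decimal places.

2.8750

Write M_i for S''(x_i). With h_i = 1, 1 and divided differences Δ_i = -2, -5, the continuity of S' gives the tridiagonal system
  1·M_0 + 4·M_1 + 1·M_2 = 6(Δ_1 - Δ_0) = -18
Clamped end conditions give two more equations: 2h_0·M_0 + h_0·M_1 = 6(Δ_0 - S'(0)) = -6 and h_1·M_1 + 2h_1·M_2 = 6(S'(2) - Δ_1) = 30.
Solving the tridiagonal system: M_0 = 2, M_1 = -10, M_2 = 20.
On [1, 2], S(t) = 6 - 5·(t - 1) - 5·(t - 1)² + 5·(t - 1)³.
With (t - 1) = 1/2: S(3/2) = 23/8.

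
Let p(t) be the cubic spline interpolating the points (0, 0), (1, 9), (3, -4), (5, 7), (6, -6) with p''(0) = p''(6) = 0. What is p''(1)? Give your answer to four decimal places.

Write m_i for p''(x_i). With h_i = 1, 2, 2, 1 and divided differences Δ_i = 9, -13/2, 11/2, -13, the continuity of p' gives the tridiagonal system
  1·m_0 + 6·m_1 + 2·m_2 = 6(Δ_1 - Δ_0) = -93
  2·m_1 + 8·m_2 + 2·m_3 = 6(Δ_2 - Δ_1) = 72
  2·m_2 + 6·m_3 + 1·m_4 = 6(Δ_3 - Δ_2) = -111
Natural end conditions: m_0 = m_4 = 0.
Hence m_0 = 0, m_1 = -45/2, m_2 = 21, m_3 = -51/2, m_4 = 0.

-22.5000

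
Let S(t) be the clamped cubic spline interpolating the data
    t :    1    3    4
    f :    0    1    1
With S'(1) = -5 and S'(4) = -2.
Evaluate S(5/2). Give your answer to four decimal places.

-0.1172

Let m_i = S''(x_i). Step sizes h_i = 2, 1; slopes of the chords Δ_i = (y_(i+1) - y_i)/h_i = 1/2, 0.
  2·m_0 + 6·m_1 + 1·m_2 = 6(Δ_1 - Δ_0) = -3
Clamped end conditions give two more equations: 2h_0·m_0 + h_0·m_1 = 6(Δ_0 - S'(1)) = 33 and h_1·m_1 + 2h_1·m_2 = 6(S'(4) - Δ_1) = -12.
Solving the tridiagonal system: m_0 = 39/4, m_1 = -3, m_2 = -9/2.
On [1, 3], S(t) = 0 - 5·(t - 1) + 39/8·(t - 1)² - 17/16·(t - 1)³.
With (t - 1) = 3/2: S(5/2) = -15/128.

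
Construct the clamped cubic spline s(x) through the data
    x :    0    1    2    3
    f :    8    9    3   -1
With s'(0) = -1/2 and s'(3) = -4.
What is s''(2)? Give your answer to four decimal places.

7.8667

With M_i denoting the second derivative at x_i, h_i = 1, 1, 1, and Δ_i = (y_(i+1) − y_i)/h_i = 1, -6, -4:
  1·M_0 + 4·M_1 + 1·M_2 = 6(Δ_1 - Δ_0) = -42
  1·M_1 + 4·M_2 + 1·M_3 = 6(Δ_2 - Δ_1) = 12
Clamped end conditions give two more equations: 2h_0·M_0 + h_0·M_1 = 6(Δ_0 - s'(0)) = 9 and h_2·M_2 + 2h_2·M_3 = 6(s'(3) - Δ_2) = 0.
Hence M_0 = 184/15, M_1 = -233/15, M_2 = 118/15, M_3 = -59/15.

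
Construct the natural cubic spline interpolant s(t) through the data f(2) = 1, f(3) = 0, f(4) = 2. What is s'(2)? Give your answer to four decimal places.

Write M_i for s''(x_i). With h_i = 1, 1 and divided differences Δ_i = -1, 2, the continuity of s' gives the tridiagonal system
  1·M_0 + 4·M_1 + 1·M_2 = 6(Δ_1 - Δ_0) = 18
Natural end conditions: M_0 = M_2 = 0.
Solving the tridiagonal system: M_0 = 0, M_1 = 9/2, M_2 = 0.
On [2, 3], s'(t) = b_0 + 2c_0·(t - 2) + 3d_0·(t - 2)² with b_0 = Δ_0 - h_0(2M_0 + M_1)/6 = -7/4, c_0 = M_0/2 = 0, d_0 = (M_1 - M_0)/(6h_0) = 3/4. So s'(2) = -7/4.

-1.7500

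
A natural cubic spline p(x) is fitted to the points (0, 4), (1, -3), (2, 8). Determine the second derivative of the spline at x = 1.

27

Write M_i for p''(x_i). With h_i = 1, 1 and divided differences Δ_i = -7, 11, the continuity of p' gives the tridiagonal system
  1·M_0 + 4·M_1 + 1·M_2 = 6(Δ_1 - Δ_0) = 108
Natural end conditions: M_0 = M_2 = 0.
Solving the tridiagonal system: M_0 = 0, M_1 = 27, M_2 = 0.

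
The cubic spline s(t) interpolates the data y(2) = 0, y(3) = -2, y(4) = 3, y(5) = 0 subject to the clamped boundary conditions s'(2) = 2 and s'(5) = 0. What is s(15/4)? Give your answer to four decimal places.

2.1281

Let M_i = s''(x_i). Step sizes h_i = 1, 1, 1; slopes of the chords Δ_i = (y_(i+1) - y_i)/h_i = -2, 5, -3.
  1·M_0 + 4·M_1 + 1·M_2 = 6(Δ_1 - Δ_0) = 42
  1·M_1 + 4·M_2 + 1·M_3 = 6(Δ_2 - Δ_1) = -48
Clamped end conditions give two more equations: 2h_0·M_0 + h_0·M_1 = 6(Δ_0 - s'(2)) = -24 and h_2·M_2 + 2h_2·M_3 = 6(s'(5) - Δ_2) = 18.
Hence M_0 = -344/15, M_1 = 328/15, M_2 = -338/15, M_3 = 304/15.
On [3, 4], s(t) = -2 + 22/15·(t - 3) + 164/15·(t - 3)² - 37/5·(t - 3)³.
With (t - 3) = 3/4: s(15/4) = 681/320.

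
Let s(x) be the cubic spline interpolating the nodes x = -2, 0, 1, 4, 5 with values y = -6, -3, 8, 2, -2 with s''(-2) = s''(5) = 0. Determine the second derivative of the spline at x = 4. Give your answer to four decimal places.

Write M_i for s''(x_i). With h_i = 2, 1, 3, 1 and divided differences Δ_i = 3/2, 11, -2, -4, the continuity of s' gives the tridiagonal system
  2·M_0 + 6·M_1 + 1·M_2 = 6(Δ_1 - Δ_0) = 57
  1·M_1 + 8·M_2 + 3·M_3 = 6(Δ_2 - Δ_1) = -78
  3·M_2 + 8·M_3 + 1·M_4 = 6(Δ_3 - Δ_2) = -12
Natural end conditions: M_0 = M_4 = 0.
Forward elimination and back-substitution give M_0 = 0, M_1 = 3723/322, M_2 = -1992/161, M_3 = 1011/322, M_4 = 0.

3.1398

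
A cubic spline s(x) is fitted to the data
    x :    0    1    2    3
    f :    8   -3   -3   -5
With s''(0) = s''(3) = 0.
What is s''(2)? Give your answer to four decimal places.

Write M_i for s''(x_i). With h_i = 1, 1, 1 and divided differences Δ_i = -11, 0, -2, the continuity of s' gives the tridiagonal system
  1·M_0 + 4·M_1 + 1·M_2 = 6(Δ_1 - Δ_0) = 66
  1·M_1 + 4·M_2 + 1·M_3 = 6(Δ_2 - Δ_1) = -12
Natural end conditions: M_0 = M_3 = 0.
Hence M_0 = 0, M_1 = 92/5, M_2 = -38/5, M_3 = 0.

-7.6000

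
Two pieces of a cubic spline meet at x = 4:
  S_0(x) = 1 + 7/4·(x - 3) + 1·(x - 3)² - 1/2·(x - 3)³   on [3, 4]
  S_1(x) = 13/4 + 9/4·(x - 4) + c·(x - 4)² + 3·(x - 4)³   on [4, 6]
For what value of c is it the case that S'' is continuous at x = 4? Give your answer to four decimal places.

S_0''(x) = 2 - 3·(x - 3), so S_0''(4) = -1. On the right, S_1''(4) = 2c, so c = -1/2.

-0.5000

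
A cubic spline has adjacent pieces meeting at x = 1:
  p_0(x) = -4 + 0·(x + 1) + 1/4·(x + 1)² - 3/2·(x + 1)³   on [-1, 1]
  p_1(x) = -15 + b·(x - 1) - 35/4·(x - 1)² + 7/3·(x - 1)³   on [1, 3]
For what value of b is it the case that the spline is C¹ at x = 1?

-17

p_0'(x) = 0 + 1/2·(x + 1) - 9/2·(x + 1)², so p_0'(1) = -17. On the right, p_1'(1) = b, so b = -17.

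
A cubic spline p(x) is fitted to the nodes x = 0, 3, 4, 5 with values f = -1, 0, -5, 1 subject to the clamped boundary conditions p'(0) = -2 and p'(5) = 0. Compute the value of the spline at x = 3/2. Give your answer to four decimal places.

1.0388

With M_i denoting the second derivative at x_i, h_i = 3, 1, 1, and Δ_i = (y_(i+1) − y_i)/h_i = 1/3, -5, 6:
  3·M_0 + 8·M_1 + 1·M_2 = 6(Δ_1 - Δ_0) = -32
  1·M_1 + 4·M_2 + 1·M_3 = 6(Δ_2 - Δ_1) = 66
Clamped end conditions give two more equations: 2h_0·M_0 + h_0·M_1 = 6(Δ_0 - p'(0)) = 14 and h_2·M_2 + 2h_2·M_3 = 6(p'(5) - Δ_2) = -36.
Solving: M_0 = 644/87, M_1 = -294/29, M_2 = 780/29, M_3 = -912/29.
On [0, 3], p(x) = -1 - 2·x + 322/87·x² - 763/783·x³.
With x = 3/2: p(3/2) = 241/232.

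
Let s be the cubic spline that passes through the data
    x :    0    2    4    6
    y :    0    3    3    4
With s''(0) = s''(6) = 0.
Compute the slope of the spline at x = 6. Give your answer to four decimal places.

Write σ_i for s''(x_i). With h_i = 2, 2, 2 and divided differences Δ_i = 3/2, 0, 1/2, the continuity of s' gives the tridiagonal system
  2·σ_0 + 8·σ_1 + 2·σ_2 = 6(Δ_1 - Δ_0) = -9
  2·σ_1 + 8·σ_2 + 2·σ_3 = 6(Δ_2 - Δ_1) = 3
Natural end conditions: σ_0 = σ_3 = 0.
Solving: σ_0 = 0, σ_1 = -13/10, σ_2 = 7/10, σ_3 = 0.
On [4, 6], s'(x) = b_2 + 2c_2·(x - 4) + 3d_2·(x - 4)² with b_2 = Δ_2 - h_2(2σ_2 + σ_3)/6 = 1/30, c_2 = σ_2/2 = 7/20, d_2 = (σ_3 - σ_2)/(6h_2) = -7/120. So s'(6) = 11/15.

0.7333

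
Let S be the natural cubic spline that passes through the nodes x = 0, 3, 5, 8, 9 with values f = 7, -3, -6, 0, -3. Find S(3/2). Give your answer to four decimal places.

Let M_i = S''(x_i). Step sizes h_i = 3, 2, 3, 1; slopes of the chords Δ_i = (y_(i+1) - y_i)/h_i = -10/3, -3/2, 2, -3.
  3·M_0 + 10·M_1 + 2·M_2 = 6(Δ_1 - Δ_0) = 11
  2·M_1 + 10·M_2 + 3·M_3 = 6(Δ_2 - Δ_1) = 21
  3·M_2 + 8·M_3 + 1·M_4 = 6(Δ_3 - Δ_2) = -30
Natural end conditions: M_0 = M_4 = 0.
Solving: M_0 = 0, M_1 = 265/678, M_2 = 1202/339, M_3 = -574/113, M_4 = 0.
On [0, 3], S(x) = 7 - 1595/452·x + 0·x² + 265/12204·x³.
With x = 3/2: S(3/2) = 6437/3616.

1.7801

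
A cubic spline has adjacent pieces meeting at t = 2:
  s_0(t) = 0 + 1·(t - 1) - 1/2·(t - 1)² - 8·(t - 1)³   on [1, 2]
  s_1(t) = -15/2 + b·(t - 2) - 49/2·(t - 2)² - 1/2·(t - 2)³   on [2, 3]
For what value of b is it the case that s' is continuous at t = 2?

s_0'(t) = 1 - 1·(t - 1) - 24·(t - 1)², so s_0'(2) = -24. On the right, s_1'(2) = b, so b = -24.

-24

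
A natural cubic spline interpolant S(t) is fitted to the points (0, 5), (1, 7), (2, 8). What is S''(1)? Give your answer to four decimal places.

-1.5000

Let σ_i = S''(x_i). Step sizes h_i = 1, 1; slopes of the chords Δ_i = (y_(i+1) - y_i)/h_i = 2, 1.
  1·σ_0 + 4·σ_1 + 1·σ_2 = 6(Δ_1 - Δ_0) = -6
Natural end conditions: σ_0 = σ_2 = 0.
Hence σ_0 = 0, σ_1 = -3/2, σ_2 = 0.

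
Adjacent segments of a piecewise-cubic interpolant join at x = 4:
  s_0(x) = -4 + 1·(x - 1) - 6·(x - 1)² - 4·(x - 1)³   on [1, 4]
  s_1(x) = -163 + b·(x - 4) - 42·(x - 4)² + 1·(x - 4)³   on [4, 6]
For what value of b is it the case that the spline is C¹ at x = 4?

s_0'(x) = 1 - 12·(x - 1) - 12·(x - 1)², so s_0'(4) = -143. On the right, s_1'(4) = b, so b = -143.

-143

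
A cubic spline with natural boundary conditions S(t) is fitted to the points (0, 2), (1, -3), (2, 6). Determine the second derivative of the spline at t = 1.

21

With M_i denoting the second derivative at x_i, h_i = 1, 1, and Δ_i = (y_(i+1) − y_i)/h_i = -5, 9:
  1·M_0 + 4·M_1 + 1·M_2 = 6(Δ_1 - Δ_0) = 84
Natural end conditions: M_0 = M_2 = 0.
Solving: M_0 = 0, M_1 = 21, M_2 = 0.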